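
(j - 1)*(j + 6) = j^2 + 5*j - 6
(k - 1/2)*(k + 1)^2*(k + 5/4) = k^4 + 11*k^3/4 + 15*k^2/8 - k/2 - 5/8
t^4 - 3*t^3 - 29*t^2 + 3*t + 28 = (t - 7)*(t - 1)*(t + 1)*(t + 4)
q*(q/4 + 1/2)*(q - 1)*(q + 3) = q^4/4 + q^3 + q^2/4 - 3*q/2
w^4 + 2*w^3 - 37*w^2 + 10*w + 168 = (w - 4)*(w - 3)*(w + 2)*(w + 7)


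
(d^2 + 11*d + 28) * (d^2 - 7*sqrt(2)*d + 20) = d^4 - 7*sqrt(2)*d^3 + 11*d^3 - 77*sqrt(2)*d^2 + 48*d^2 - 196*sqrt(2)*d + 220*d + 560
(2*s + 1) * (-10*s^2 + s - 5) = -20*s^3 - 8*s^2 - 9*s - 5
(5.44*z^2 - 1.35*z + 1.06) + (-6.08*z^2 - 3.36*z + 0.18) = -0.64*z^2 - 4.71*z + 1.24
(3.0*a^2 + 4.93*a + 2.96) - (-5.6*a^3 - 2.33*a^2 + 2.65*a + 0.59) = 5.6*a^3 + 5.33*a^2 + 2.28*a + 2.37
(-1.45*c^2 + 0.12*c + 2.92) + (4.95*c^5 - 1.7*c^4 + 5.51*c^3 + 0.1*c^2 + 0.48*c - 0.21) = 4.95*c^5 - 1.7*c^4 + 5.51*c^3 - 1.35*c^2 + 0.6*c + 2.71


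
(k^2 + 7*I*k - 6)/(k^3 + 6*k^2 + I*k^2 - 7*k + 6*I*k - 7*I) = (k + 6*I)/(k^2 + 6*k - 7)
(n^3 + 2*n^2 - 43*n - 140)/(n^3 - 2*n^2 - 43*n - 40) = (n^2 - 3*n - 28)/(n^2 - 7*n - 8)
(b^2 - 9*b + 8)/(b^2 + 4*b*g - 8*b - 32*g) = (b - 1)/(b + 4*g)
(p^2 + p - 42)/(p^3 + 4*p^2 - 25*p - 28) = (p - 6)/(p^2 - 3*p - 4)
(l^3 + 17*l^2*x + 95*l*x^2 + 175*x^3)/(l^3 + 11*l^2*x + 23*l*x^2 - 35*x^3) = (-l - 5*x)/(-l + x)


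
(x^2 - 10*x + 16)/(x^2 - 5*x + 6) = (x - 8)/(x - 3)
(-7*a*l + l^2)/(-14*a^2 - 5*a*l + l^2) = l/(2*a + l)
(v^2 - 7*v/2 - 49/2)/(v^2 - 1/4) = 2*(2*v^2 - 7*v - 49)/(4*v^2 - 1)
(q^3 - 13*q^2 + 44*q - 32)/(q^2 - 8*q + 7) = (q^2 - 12*q + 32)/(q - 7)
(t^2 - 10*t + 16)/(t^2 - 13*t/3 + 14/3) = 3*(t - 8)/(3*t - 7)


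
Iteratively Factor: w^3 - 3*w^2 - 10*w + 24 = (w + 3)*(w^2 - 6*w + 8) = (w - 2)*(w + 3)*(w - 4)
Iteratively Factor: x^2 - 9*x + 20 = (x - 4)*(x - 5)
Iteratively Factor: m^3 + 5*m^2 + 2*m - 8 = (m - 1)*(m^2 + 6*m + 8) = (m - 1)*(m + 2)*(m + 4)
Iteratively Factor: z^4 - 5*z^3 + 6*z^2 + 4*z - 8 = (z + 1)*(z^3 - 6*z^2 + 12*z - 8) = (z - 2)*(z + 1)*(z^2 - 4*z + 4) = (z - 2)^2*(z + 1)*(z - 2)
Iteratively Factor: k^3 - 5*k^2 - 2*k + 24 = (k - 4)*(k^2 - k - 6) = (k - 4)*(k + 2)*(k - 3)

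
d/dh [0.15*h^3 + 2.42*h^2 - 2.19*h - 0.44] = 0.45*h^2 + 4.84*h - 2.19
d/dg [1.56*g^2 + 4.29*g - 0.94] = 3.12*g + 4.29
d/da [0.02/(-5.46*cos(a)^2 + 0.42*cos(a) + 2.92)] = (0.0084 - 0.2184*cos(a))*sin(a)/(-5.46*cos(a)^2 + 0.42*cos(a) + 2.92)^2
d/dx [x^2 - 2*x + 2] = 2*x - 2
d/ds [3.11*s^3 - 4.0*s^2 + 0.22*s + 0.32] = 9.33*s^2 - 8.0*s + 0.22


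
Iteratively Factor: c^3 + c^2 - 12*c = (c - 3)*(c^2 + 4*c) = (c - 3)*(c + 4)*(c)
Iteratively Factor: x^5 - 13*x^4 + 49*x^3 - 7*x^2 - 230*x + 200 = (x - 1)*(x^4 - 12*x^3 + 37*x^2 + 30*x - 200) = (x - 1)*(x + 2)*(x^3 - 14*x^2 + 65*x - 100) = (x - 5)*(x - 1)*(x + 2)*(x^2 - 9*x + 20) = (x - 5)*(x - 4)*(x - 1)*(x + 2)*(x - 5)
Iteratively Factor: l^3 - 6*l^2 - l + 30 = (l - 5)*(l^2 - l - 6) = (l - 5)*(l + 2)*(l - 3)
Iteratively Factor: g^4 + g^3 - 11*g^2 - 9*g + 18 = (g + 3)*(g^3 - 2*g^2 - 5*g + 6) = (g - 3)*(g + 3)*(g^2 + g - 2) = (g - 3)*(g - 1)*(g + 3)*(g + 2)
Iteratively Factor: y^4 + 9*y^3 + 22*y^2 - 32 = (y - 1)*(y^3 + 10*y^2 + 32*y + 32) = (y - 1)*(y + 2)*(y^2 + 8*y + 16) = (y - 1)*(y + 2)*(y + 4)*(y + 4)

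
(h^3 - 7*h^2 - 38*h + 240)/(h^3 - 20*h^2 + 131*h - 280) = (h + 6)/(h - 7)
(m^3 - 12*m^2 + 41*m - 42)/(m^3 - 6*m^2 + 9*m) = (m^2 - 9*m + 14)/(m*(m - 3))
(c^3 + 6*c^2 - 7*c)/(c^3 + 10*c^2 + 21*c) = (c - 1)/(c + 3)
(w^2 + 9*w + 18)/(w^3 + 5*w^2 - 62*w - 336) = (w + 3)/(w^2 - w - 56)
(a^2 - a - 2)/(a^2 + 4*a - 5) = (a^2 - a - 2)/(a^2 + 4*a - 5)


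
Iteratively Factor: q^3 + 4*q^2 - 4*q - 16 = (q + 2)*(q^2 + 2*q - 8) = (q - 2)*(q + 2)*(q + 4)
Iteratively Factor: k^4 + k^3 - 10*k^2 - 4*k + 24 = (k - 2)*(k^3 + 3*k^2 - 4*k - 12) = (k - 2)^2*(k^2 + 5*k + 6) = (k - 2)^2*(k + 3)*(k + 2)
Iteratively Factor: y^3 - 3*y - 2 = (y + 1)*(y^2 - y - 2) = (y + 1)^2*(y - 2)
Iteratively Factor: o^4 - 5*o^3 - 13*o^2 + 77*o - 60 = (o - 1)*(o^3 - 4*o^2 - 17*o + 60) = (o - 1)*(o + 4)*(o^2 - 8*o + 15) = (o - 3)*(o - 1)*(o + 4)*(o - 5)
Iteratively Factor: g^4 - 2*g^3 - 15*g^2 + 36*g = (g)*(g^3 - 2*g^2 - 15*g + 36) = g*(g - 3)*(g^2 + g - 12) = g*(g - 3)*(g + 4)*(g - 3)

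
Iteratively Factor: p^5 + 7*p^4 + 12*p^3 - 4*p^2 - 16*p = (p + 4)*(p^4 + 3*p^3 - 4*p) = (p + 2)*(p + 4)*(p^3 + p^2 - 2*p) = (p - 1)*(p + 2)*(p + 4)*(p^2 + 2*p) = (p - 1)*(p + 2)^2*(p + 4)*(p)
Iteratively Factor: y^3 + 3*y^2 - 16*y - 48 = (y + 4)*(y^2 - y - 12) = (y + 3)*(y + 4)*(y - 4)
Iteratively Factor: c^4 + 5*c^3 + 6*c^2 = (c + 3)*(c^3 + 2*c^2) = c*(c + 3)*(c^2 + 2*c) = c^2*(c + 3)*(c + 2)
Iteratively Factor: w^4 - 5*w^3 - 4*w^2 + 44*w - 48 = (w - 2)*(w^3 - 3*w^2 - 10*w + 24) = (w - 4)*(w - 2)*(w^2 + w - 6) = (w - 4)*(w - 2)*(w + 3)*(w - 2)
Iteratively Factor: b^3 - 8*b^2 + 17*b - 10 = (b - 1)*(b^2 - 7*b + 10) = (b - 5)*(b - 1)*(b - 2)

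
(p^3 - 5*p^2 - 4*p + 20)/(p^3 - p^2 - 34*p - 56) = (p^2 - 7*p + 10)/(p^2 - 3*p - 28)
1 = 1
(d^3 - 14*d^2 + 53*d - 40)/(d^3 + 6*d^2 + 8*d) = (d^3 - 14*d^2 + 53*d - 40)/(d*(d^2 + 6*d + 8))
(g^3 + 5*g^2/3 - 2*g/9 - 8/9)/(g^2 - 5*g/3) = (9*g^3 + 15*g^2 - 2*g - 8)/(3*g*(3*g - 5))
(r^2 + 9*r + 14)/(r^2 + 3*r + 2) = (r + 7)/(r + 1)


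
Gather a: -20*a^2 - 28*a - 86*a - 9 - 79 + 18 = -20*a^2 - 114*a - 70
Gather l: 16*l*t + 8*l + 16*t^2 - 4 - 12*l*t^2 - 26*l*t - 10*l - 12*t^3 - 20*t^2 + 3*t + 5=l*(-12*t^2 - 10*t - 2) - 12*t^3 - 4*t^2 + 3*t + 1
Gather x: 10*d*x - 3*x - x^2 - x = -x^2 + x*(10*d - 4)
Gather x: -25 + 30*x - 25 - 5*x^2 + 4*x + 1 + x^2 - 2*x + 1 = -4*x^2 + 32*x - 48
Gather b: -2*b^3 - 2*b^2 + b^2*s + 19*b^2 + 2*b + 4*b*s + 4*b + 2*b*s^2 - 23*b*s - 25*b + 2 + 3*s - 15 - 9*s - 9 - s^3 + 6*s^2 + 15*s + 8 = -2*b^3 + b^2*(s + 17) + b*(2*s^2 - 19*s - 19) - s^3 + 6*s^2 + 9*s - 14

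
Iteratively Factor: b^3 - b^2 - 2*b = (b)*(b^2 - b - 2) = b*(b + 1)*(b - 2)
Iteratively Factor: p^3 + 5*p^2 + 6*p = (p)*(p^2 + 5*p + 6) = p*(p + 2)*(p + 3)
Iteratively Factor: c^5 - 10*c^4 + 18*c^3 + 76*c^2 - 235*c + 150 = (c - 5)*(c^4 - 5*c^3 - 7*c^2 + 41*c - 30) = (c - 5)*(c - 1)*(c^3 - 4*c^2 - 11*c + 30) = (c - 5)*(c - 2)*(c - 1)*(c^2 - 2*c - 15) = (c - 5)^2*(c - 2)*(c - 1)*(c + 3)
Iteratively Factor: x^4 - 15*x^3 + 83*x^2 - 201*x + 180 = (x - 3)*(x^3 - 12*x^2 + 47*x - 60) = (x - 5)*(x - 3)*(x^2 - 7*x + 12) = (x - 5)*(x - 3)^2*(x - 4)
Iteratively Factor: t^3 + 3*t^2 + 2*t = (t)*(t^2 + 3*t + 2) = t*(t + 2)*(t + 1)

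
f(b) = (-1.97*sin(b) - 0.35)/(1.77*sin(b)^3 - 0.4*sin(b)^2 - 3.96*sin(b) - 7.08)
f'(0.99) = 0.10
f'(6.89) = 0.14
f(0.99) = 0.21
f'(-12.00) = 0.14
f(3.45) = -0.04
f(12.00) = -0.13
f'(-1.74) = -0.04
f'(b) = (-1.97*sin(b) - 0.35)*(-5.31*sin(b)^2*cos(b) + 0.8*sin(b)*cos(b) + 3.96*cos(b))/(1.77*sin(b)^3 - 0.4*sin(b)^2 - 3.96*sin(b) - 7.08)^2 - 1.97*cos(b)/(1.77*sin(b)^3 - 0.4*sin(b)^2 - 3.96*sin(b) - 7.08) = (6.9738*sin(b)^3 + 1.0705*sin(b)^2 - 0.279999999999999*sin(b) + 12.5616)*cos(b)/(3.1329*sin(b)^6 - 1.416*sin(b)^5 - 13.8584*sin(b)^4 - 21.8952*sin(b)^3 + 21.3456*sin(b)^2 + 56.0736*sin(b) + 50.1264)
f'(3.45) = -0.34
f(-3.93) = 0.18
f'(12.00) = 0.35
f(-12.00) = 0.16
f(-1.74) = -0.30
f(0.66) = 0.17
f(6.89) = 0.16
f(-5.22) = 0.21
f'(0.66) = 0.13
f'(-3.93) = -0.12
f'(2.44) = -0.13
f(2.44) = 0.17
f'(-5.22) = 0.09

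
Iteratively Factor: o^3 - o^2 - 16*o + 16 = (o - 1)*(o^2 - 16) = (o - 1)*(o + 4)*(o - 4)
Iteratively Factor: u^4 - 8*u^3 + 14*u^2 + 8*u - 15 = (u - 3)*(u^3 - 5*u^2 - u + 5) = (u - 5)*(u - 3)*(u^2 - 1) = (u - 5)*(u - 3)*(u - 1)*(u + 1)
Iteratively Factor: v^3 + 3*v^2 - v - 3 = (v + 1)*(v^2 + 2*v - 3) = (v - 1)*(v + 1)*(v + 3)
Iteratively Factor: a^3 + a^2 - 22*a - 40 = (a - 5)*(a^2 + 6*a + 8) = (a - 5)*(a + 4)*(a + 2)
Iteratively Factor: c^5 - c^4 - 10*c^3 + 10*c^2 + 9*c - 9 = (c - 3)*(c^4 + 2*c^3 - 4*c^2 - 2*c + 3) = (c - 3)*(c + 1)*(c^3 + c^2 - 5*c + 3) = (c - 3)*(c + 1)*(c + 3)*(c^2 - 2*c + 1) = (c - 3)*(c - 1)*(c + 1)*(c + 3)*(c - 1)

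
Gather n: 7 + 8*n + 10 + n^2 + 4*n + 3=n^2 + 12*n + 20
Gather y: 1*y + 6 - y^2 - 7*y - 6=-y^2 - 6*y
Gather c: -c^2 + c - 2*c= -c^2 - c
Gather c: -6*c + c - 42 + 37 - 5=-5*c - 10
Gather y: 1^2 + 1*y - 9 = y - 8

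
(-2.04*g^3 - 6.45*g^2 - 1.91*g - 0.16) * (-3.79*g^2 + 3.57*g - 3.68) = 7.7316*g^5 + 17.1627*g^4 - 8.2804*g^3 + 17.5237*g^2 + 6.4576*g + 0.5888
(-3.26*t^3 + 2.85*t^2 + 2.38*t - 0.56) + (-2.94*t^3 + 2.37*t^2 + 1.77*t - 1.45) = -6.2*t^3 + 5.22*t^2 + 4.15*t - 2.01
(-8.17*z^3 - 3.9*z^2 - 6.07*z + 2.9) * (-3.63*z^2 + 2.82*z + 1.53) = 29.6571*z^5 - 8.8824*z^4 - 1.464*z^3 - 33.6114*z^2 - 1.1091*z + 4.437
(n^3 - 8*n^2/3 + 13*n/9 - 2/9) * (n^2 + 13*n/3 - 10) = n^5 + 5*n^4/3 - 181*n^3/9 + 883*n^2/27 - 416*n/27 + 20/9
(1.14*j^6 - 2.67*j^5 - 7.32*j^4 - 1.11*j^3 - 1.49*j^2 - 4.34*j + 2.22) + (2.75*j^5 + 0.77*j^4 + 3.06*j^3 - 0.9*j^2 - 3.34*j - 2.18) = 1.14*j^6 + 0.0800000000000001*j^5 - 6.55*j^4 + 1.95*j^3 - 2.39*j^2 - 7.68*j + 0.04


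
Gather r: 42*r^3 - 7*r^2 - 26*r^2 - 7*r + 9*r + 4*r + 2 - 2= 42*r^3 - 33*r^2 + 6*r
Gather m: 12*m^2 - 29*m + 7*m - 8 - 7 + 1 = 12*m^2 - 22*m - 14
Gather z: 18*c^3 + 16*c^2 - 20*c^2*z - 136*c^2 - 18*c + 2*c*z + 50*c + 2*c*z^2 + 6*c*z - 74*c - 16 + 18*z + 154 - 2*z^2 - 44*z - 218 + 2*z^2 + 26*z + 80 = 18*c^3 - 120*c^2 + 2*c*z^2 - 42*c + z*(-20*c^2 + 8*c)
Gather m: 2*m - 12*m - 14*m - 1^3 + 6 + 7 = 12 - 24*m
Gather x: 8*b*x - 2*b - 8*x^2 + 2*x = -2*b - 8*x^2 + x*(8*b + 2)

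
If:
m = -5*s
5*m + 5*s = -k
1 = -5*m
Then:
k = 4/5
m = -1/5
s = 1/25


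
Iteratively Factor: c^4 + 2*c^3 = (c)*(c^3 + 2*c^2) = c^2*(c^2 + 2*c) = c^2*(c + 2)*(c)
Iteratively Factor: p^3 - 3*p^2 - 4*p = (p - 4)*(p^2 + p) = (p - 4)*(p + 1)*(p)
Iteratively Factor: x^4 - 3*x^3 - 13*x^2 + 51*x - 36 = (x + 4)*(x^3 - 7*x^2 + 15*x - 9) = (x - 3)*(x + 4)*(x^2 - 4*x + 3) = (x - 3)^2*(x + 4)*(x - 1)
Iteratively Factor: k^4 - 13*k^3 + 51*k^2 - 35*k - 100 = (k - 4)*(k^3 - 9*k^2 + 15*k + 25) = (k - 5)*(k - 4)*(k^2 - 4*k - 5) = (k - 5)^2*(k - 4)*(k + 1)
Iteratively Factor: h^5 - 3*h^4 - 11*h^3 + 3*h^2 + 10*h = (h - 5)*(h^4 + 2*h^3 - h^2 - 2*h) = (h - 5)*(h - 1)*(h^3 + 3*h^2 + 2*h) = (h - 5)*(h - 1)*(h + 1)*(h^2 + 2*h) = h*(h - 5)*(h - 1)*(h + 1)*(h + 2)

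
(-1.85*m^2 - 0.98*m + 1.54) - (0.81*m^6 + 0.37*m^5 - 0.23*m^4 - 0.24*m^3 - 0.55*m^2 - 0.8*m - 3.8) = -0.81*m^6 - 0.37*m^5 + 0.23*m^4 + 0.24*m^3 - 1.3*m^2 - 0.18*m + 5.34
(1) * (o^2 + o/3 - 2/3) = o^2 + o/3 - 2/3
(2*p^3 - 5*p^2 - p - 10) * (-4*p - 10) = -8*p^4 + 54*p^2 + 50*p + 100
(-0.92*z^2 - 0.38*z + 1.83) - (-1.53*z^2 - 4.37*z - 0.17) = 0.61*z^2 + 3.99*z + 2.0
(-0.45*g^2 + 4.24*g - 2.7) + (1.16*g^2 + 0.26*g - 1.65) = 0.71*g^2 + 4.5*g - 4.35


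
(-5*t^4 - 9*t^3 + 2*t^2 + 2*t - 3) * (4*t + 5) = -20*t^5 - 61*t^4 - 37*t^3 + 18*t^2 - 2*t - 15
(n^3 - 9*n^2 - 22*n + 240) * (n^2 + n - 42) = n^5 - 8*n^4 - 73*n^3 + 596*n^2 + 1164*n - 10080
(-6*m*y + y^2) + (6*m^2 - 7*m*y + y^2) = 6*m^2 - 13*m*y + 2*y^2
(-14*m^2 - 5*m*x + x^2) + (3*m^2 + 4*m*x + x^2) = -11*m^2 - m*x + 2*x^2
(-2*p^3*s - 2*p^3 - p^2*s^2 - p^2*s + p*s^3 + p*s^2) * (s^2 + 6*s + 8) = -2*p^3*s^3 - 14*p^3*s^2 - 28*p^3*s - 16*p^3 - p^2*s^4 - 7*p^2*s^3 - 14*p^2*s^2 - 8*p^2*s + p*s^5 + 7*p*s^4 + 14*p*s^3 + 8*p*s^2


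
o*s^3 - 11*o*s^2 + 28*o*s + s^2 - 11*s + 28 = (s - 7)*(s - 4)*(o*s + 1)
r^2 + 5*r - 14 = (r - 2)*(r + 7)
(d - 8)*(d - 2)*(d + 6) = d^3 - 4*d^2 - 44*d + 96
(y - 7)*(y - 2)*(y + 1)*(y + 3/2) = y^4 - 13*y^3/2 - 7*y^2 + 43*y/2 + 21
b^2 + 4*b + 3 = (b + 1)*(b + 3)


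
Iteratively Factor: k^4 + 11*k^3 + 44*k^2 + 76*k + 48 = (k + 3)*(k^3 + 8*k^2 + 20*k + 16) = (k + 3)*(k + 4)*(k^2 + 4*k + 4) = (k + 2)*(k + 3)*(k + 4)*(k + 2)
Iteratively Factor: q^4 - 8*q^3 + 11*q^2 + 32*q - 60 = (q - 5)*(q^3 - 3*q^2 - 4*q + 12) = (q - 5)*(q - 2)*(q^2 - q - 6) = (q - 5)*(q - 2)*(q + 2)*(q - 3)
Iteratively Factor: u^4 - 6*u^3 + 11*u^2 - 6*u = (u - 3)*(u^3 - 3*u^2 + 2*u) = u*(u - 3)*(u^2 - 3*u + 2) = u*(u - 3)*(u - 2)*(u - 1)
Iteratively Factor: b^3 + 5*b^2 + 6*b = (b + 2)*(b^2 + 3*b) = (b + 2)*(b + 3)*(b)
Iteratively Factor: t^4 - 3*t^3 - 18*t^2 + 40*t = (t + 4)*(t^3 - 7*t^2 + 10*t) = (t - 5)*(t + 4)*(t^2 - 2*t) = t*(t - 5)*(t + 4)*(t - 2)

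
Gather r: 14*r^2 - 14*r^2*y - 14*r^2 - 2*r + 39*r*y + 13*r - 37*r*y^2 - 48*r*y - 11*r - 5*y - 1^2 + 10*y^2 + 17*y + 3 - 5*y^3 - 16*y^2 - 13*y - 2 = -14*r^2*y + r*(-37*y^2 - 9*y) - 5*y^3 - 6*y^2 - y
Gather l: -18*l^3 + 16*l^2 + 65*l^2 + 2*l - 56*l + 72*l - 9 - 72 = -18*l^3 + 81*l^2 + 18*l - 81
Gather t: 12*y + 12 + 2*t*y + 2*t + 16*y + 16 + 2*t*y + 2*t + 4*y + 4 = t*(4*y + 4) + 32*y + 32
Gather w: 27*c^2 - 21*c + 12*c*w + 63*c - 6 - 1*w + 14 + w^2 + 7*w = 27*c^2 + 42*c + w^2 + w*(12*c + 6) + 8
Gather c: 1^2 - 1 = 0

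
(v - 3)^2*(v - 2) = v^3 - 8*v^2 + 21*v - 18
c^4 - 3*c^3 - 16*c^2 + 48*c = c*(c - 4)*(c - 3)*(c + 4)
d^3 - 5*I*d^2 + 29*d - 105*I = (d - 7*I)*(d - 3*I)*(d + 5*I)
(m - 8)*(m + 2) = m^2 - 6*m - 16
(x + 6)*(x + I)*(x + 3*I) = x^3 + 6*x^2 + 4*I*x^2 - 3*x + 24*I*x - 18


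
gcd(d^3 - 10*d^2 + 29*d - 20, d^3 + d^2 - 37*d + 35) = d^2 - 6*d + 5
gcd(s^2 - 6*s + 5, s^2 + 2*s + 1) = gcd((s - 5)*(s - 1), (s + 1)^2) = 1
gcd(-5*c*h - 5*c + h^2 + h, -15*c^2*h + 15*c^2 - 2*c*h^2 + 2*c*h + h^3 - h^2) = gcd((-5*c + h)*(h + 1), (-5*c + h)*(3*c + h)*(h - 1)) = 5*c - h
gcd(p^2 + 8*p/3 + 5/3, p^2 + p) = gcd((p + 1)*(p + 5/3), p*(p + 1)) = p + 1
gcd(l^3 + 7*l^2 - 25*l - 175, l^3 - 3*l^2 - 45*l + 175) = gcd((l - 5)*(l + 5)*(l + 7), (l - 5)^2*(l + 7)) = l^2 + 2*l - 35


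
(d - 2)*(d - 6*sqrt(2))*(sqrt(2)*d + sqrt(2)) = sqrt(2)*d^3 - 12*d^2 - sqrt(2)*d^2 - 2*sqrt(2)*d + 12*d + 24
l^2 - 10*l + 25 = (l - 5)^2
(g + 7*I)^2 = g^2 + 14*I*g - 49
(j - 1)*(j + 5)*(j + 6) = j^3 + 10*j^2 + 19*j - 30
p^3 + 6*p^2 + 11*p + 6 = (p + 1)*(p + 2)*(p + 3)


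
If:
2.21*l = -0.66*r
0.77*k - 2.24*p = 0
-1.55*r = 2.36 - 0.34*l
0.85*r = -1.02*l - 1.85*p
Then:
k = 1.23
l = 0.43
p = 0.42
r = -1.43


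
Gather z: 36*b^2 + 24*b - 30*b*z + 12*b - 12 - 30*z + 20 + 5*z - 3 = 36*b^2 + 36*b + z*(-30*b - 25) + 5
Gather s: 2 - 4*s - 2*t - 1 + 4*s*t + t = s*(4*t - 4) - t + 1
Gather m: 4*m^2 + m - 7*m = 4*m^2 - 6*m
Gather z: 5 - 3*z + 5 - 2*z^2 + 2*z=-2*z^2 - z + 10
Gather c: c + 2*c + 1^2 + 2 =3*c + 3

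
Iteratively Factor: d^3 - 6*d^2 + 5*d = (d - 1)*(d^2 - 5*d) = d*(d - 1)*(d - 5)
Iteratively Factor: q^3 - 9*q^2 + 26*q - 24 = (q - 3)*(q^2 - 6*q + 8) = (q - 4)*(q - 3)*(q - 2)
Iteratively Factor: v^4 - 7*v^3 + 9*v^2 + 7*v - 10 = (v - 5)*(v^3 - 2*v^2 - v + 2) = (v - 5)*(v - 1)*(v^2 - v - 2) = (v - 5)*(v - 2)*(v - 1)*(v + 1)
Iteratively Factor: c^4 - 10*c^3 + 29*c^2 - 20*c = (c - 4)*(c^3 - 6*c^2 + 5*c) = (c - 4)*(c - 1)*(c^2 - 5*c) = c*(c - 4)*(c - 1)*(c - 5)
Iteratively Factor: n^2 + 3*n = (n)*(n + 3)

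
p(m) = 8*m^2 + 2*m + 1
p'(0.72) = 13.52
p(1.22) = 15.35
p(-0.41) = 1.52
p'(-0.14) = -0.24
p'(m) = 16*m + 2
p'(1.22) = 21.52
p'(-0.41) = -4.56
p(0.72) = 6.59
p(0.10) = 1.28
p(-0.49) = 1.94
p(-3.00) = 67.00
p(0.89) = 9.12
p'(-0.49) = -5.84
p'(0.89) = 16.24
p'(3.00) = 50.00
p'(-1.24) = -17.84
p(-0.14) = 0.88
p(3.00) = 79.00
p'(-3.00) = -46.00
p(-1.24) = 10.82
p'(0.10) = 3.60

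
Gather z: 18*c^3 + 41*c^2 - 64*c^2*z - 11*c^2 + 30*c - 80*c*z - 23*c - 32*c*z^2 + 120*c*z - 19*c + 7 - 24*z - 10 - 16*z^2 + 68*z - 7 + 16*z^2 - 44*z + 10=18*c^3 + 30*c^2 - 32*c*z^2 - 12*c + z*(-64*c^2 + 40*c)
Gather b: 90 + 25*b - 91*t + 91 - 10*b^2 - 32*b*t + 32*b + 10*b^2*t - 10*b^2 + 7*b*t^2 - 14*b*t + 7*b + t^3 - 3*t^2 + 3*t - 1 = b^2*(10*t - 20) + b*(7*t^2 - 46*t + 64) + t^3 - 3*t^2 - 88*t + 180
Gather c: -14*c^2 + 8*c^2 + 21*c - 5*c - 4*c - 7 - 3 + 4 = -6*c^2 + 12*c - 6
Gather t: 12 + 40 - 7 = 45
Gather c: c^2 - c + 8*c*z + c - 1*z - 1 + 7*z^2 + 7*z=c^2 + 8*c*z + 7*z^2 + 6*z - 1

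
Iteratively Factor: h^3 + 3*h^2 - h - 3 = (h + 3)*(h^2 - 1) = (h - 1)*(h + 3)*(h + 1)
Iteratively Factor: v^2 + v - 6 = (v - 2)*(v + 3)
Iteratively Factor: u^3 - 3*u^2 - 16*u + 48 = (u + 4)*(u^2 - 7*u + 12) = (u - 3)*(u + 4)*(u - 4)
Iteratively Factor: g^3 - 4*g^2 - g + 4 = (g - 1)*(g^2 - 3*g - 4) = (g - 1)*(g + 1)*(g - 4)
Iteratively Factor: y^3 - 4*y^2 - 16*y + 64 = (y + 4)*(y^2 - 8*y + 16) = (y - 4)*(y + 4)*(y - 4)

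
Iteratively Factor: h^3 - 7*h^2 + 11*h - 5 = (h - 1)*(h^2 - 6*h + 5) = (h - 1)^2*(h - 5)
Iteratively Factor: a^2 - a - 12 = (a + 3)*(a - 4)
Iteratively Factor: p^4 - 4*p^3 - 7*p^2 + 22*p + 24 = (p - 4)*(p^3 - 7*p - 6) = (p - 4)*(p + 1)*(p^2 - p - 6) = (p - 4)*(p + 1)*(p + 2)*(p - 3)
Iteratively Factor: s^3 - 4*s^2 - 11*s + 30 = (s - 2)*(s^2 - 2*s - 15) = (s - 2)*(s + 3)*(s - 5)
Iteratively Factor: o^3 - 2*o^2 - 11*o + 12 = (o + 3)*(o^2 - 5*o + 4) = (o - 4)*(o + 3)*(o - 1)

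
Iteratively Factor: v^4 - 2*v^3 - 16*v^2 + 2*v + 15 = (v + 1)*(v^3 - 3*v^2 - 13*v + 15) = (v + 1)*(v + 3)*(v^2 - 6*v + 5) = (v - 5)*(v + 1)*(v + 3)*(v - 1)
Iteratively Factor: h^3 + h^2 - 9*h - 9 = (h + 3)*(h^2 - 2*h - 3) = (h + 1)*(h + 3)*(h - 3)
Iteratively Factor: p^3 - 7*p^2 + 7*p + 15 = (p - 5)*(p^2 - 2*p - 3) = (p - 5)*(p + 1)*(p - 3)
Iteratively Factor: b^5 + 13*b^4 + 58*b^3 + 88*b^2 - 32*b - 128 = (b + 2)*(b^4 + 11*b^3 + 36*b^2 + 16*b - 64) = (b + 2)*(b + 4)*(b^3 + 7*b^2 + 8*b - 16) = (b + 2)*(b + 4)^2*(b^2 + 3*b - 4) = (b + 2)*(b + 4)^3*(b - 1)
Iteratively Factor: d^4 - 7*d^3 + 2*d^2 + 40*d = (d - 4)*(d^3 - 3*d^2 - 10*d) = d*(d - 4)*(d^2 - 3*d - 10) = d*(d - 4)*(d + 2)*(d - 5)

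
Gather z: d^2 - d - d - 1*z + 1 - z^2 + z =d^2 - 2*d - z^2 + 1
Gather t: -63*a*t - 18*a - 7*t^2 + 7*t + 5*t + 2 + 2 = -18*a - 7*t^2 + t*(12 - 63*a) + 4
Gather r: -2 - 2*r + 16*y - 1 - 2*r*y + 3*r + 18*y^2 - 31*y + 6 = r*(1 - 2*y) + 18*y^2 - 15*y + 3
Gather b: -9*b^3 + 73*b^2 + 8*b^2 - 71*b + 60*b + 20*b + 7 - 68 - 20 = -9*b^3 + 81*b^2 + 9*b - 81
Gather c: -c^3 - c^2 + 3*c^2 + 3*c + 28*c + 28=-c^3 + 2*c^2 + 31*c + 28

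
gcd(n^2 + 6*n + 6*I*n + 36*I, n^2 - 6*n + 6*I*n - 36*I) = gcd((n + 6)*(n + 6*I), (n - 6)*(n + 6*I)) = n + 6*I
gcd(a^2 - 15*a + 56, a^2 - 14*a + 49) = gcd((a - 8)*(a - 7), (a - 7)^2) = a - 7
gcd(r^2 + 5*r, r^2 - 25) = r + 5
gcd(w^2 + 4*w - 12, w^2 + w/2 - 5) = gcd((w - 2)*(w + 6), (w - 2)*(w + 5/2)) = w - 2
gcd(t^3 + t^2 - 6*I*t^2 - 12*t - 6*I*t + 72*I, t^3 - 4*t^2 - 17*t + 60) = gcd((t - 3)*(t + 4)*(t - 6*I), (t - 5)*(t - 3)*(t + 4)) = t^2 + t - 12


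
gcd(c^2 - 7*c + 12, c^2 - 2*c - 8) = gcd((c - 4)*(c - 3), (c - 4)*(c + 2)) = c - 4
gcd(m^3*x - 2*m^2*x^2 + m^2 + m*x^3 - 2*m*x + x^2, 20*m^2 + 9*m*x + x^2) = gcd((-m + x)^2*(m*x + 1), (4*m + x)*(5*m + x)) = 1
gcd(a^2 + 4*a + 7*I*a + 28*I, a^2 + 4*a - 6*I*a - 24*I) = a + 4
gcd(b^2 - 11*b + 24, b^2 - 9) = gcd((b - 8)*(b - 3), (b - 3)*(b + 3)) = b - 3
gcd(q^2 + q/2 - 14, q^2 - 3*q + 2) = 1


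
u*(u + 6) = u^2 + 6*u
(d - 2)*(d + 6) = d^2 + 4*d - 12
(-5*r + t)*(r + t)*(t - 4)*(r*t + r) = -5*r^3*t^2 + 15*r^3*t + 20*r^3 - 4*r^2*t^3 + 12*r^2*t^2 + 16*r^2*t + r*t^4 - 3*r*t^3 - 4*r*t^2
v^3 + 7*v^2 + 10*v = v*(v + 2)*(v + 5)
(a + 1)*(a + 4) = a^2 + 5*a + 4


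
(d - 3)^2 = d^2 - 6*d + 9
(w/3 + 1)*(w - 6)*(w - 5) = w^3/3 - 8*w^2/3 - w + 30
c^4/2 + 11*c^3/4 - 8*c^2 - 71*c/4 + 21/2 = (c/2 + 1)*(c - 3)*(c - 1/2)*(c + 7)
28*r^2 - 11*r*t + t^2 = (-7*r + t)*(-4*r + t)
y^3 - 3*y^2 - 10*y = y*(y - 5)*(y + 2)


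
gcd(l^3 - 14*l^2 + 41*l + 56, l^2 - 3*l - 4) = l + 1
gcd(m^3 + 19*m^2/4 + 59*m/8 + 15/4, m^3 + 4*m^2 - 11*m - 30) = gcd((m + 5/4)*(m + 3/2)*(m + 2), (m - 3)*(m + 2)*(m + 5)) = m + 2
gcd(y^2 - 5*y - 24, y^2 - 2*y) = 1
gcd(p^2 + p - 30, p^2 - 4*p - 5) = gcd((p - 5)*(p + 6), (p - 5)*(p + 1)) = p - 5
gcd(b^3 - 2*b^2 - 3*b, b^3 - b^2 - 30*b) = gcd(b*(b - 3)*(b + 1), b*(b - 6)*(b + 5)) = b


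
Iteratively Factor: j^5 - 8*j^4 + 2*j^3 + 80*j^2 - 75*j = (j)*(j^4 - 8*j^3 + 2*j^2 + 80*j - 75) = j*(j - 5)*(j^3 - 3*j^2 - 13*j + 15) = j*(j - 5)*(j + 3)*(j^2 - 6*j + 5) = j*(j - 5)*(j - 1)*(j + 3)*(j - 5)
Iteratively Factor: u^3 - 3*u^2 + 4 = (u + 1)*(u^2 - 4*u + 4) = (u - 2)*(u + 1)*(u - 2)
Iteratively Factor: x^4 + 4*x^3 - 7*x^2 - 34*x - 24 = (x - 3)*(x^3 + 7*x^2 + 14*x + 8) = (x - 3)*(x + 2)*(x^2 + 5*x + 4) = (x - 3)*(x + 1)*(x + 2)*(x + 4)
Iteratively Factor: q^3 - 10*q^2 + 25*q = (q)*(q^2 - 10*q + 25) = q*(q - 5)*(q - 5)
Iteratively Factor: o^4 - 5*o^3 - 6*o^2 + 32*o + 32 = (o + 2)*(o^3 - 7*o^2 + 8*o + 16) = (o - 4)*(o + 2)*(o^2 - 3*o - 4) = (o - 4)*(o + 1)*(o + 2)*(o - 4)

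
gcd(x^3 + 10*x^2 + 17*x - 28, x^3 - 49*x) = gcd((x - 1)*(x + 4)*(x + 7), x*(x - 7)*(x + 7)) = x + 7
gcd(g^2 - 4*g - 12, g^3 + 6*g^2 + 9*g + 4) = 1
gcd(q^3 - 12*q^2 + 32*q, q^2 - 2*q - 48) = q - 8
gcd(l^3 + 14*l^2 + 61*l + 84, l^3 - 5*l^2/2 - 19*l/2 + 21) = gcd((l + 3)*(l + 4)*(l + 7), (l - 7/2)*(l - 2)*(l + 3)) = l + 3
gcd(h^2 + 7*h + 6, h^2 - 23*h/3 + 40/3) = 1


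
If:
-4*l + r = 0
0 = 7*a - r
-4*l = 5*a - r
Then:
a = 0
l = 0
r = 0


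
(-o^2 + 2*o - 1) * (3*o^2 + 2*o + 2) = -3*o^4 + 4*o^3 - o^2 + 2*o - 2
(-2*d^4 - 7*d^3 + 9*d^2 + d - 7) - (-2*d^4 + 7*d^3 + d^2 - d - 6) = -14*d^3 + 8*d^2 + 2*d - 1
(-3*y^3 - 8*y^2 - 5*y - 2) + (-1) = -3*y^3 - 8*y^2 - 5*y - 3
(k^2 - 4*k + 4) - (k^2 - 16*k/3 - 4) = 4*k/3 + 8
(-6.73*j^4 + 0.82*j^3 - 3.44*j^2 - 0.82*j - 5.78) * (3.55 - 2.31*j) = 15.5463*j^5 - 25.7857*j^4 + 10.8574*j^3 - 10.3178*j^2 + 10.4408*j - 20.519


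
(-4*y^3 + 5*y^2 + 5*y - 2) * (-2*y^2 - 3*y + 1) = 8*y^5 + 2*y^4 - 29*y^3 - 6*y^2 + 11*y - 2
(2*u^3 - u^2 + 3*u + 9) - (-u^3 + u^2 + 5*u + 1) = 3*u^3 - 2*u^2 - 2*u + 8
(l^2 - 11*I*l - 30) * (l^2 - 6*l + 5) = l^4 - 6*l^3 - 11*I*l^3 - 25*l^2 + 66*I*l^2 + 180*l - 55*I*l - 150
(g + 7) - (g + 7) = 0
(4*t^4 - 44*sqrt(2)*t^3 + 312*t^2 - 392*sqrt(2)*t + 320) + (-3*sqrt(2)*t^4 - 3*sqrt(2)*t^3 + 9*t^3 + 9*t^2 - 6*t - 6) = -3*sqrt(2)*t^4 + 4*t^4 - 47*sqrt(2)*t^3 + 9*t^3 + 321*t^2 - 392*sqrt(2)*t - 6*t + 314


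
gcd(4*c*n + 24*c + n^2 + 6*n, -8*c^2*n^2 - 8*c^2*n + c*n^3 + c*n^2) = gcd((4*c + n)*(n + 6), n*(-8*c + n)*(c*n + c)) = 1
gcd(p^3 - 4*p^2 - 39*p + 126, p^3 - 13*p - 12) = 1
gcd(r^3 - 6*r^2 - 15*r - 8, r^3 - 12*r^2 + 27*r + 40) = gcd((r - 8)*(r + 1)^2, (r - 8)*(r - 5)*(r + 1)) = r^2 - 7*r - 8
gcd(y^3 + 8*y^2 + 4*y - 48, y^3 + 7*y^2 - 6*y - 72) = y^2 + 10*y + 24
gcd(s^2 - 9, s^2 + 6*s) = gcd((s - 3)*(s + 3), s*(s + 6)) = 1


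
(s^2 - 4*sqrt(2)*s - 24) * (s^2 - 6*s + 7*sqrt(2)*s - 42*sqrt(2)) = s^4 - 6*s^3 + 3*sqrt(2)*s^3 - 80*s^2 - 18*sqrt(2)*s^2 - 168*sqrt(2)*s + 480*s + 1008*sqrt(2)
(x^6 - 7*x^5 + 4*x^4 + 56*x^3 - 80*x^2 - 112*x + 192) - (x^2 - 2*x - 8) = x^6 - 7*x^5 + 4*x^4 + 56*x^3 - 81*x^2 - 110*x + 200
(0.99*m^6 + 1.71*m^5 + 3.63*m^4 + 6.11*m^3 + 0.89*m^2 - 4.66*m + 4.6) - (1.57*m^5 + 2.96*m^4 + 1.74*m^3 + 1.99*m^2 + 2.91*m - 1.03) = 0.99*m^6 + 0.14*m^5 + 0.67*m^4 + 4.37*m^3 - 1.1*m^2 - 7.57*m + 5.63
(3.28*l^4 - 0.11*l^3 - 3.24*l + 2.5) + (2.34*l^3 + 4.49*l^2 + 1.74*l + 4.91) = 3.28*l^4 + 2.23*l^3 + 4.49*l^2 - 1.5*l + 7.41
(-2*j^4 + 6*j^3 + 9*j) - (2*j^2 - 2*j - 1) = -2*j^4 + 6*j^3 - 2*j^2 + 11*j + 1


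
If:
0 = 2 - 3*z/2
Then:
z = 4/3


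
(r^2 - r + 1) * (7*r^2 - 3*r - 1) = 7*r^4 - 10*r^3 + 9*r^2 - 2*r - 1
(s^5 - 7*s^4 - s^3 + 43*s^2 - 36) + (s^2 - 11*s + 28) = s^5 - 7*s^4 - s^3 + 44*s^2 - 11*s - 8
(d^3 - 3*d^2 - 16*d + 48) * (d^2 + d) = d^5 - 2*d^4 - 19*d^3 + 32*d^2 + 48*d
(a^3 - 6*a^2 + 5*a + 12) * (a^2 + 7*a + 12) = a^5 + a^4 - 25*a^3 - 25*a^2 + 144*a + 144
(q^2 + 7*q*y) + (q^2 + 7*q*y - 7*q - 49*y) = 2*q^2 + 14*q*y - 7*q - 49*y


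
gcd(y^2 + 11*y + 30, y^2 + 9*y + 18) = y + 6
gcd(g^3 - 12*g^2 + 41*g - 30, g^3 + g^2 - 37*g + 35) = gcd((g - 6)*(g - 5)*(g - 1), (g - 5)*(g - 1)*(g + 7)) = g^2 - 6*g + 5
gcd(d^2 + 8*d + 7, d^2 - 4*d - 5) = d + 1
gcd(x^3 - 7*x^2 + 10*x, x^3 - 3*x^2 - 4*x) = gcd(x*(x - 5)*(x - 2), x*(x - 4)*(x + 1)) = x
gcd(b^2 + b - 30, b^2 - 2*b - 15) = b - 5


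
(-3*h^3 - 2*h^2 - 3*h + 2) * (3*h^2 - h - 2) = -9*h^5 - 3*h^4 - h^3 + 13*h^2 + 4*h - 4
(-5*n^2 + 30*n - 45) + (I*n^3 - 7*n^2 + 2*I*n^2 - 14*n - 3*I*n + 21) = I*n^3 - 12*n^2 + 2*I*n^2 + 16*n - 3*I*n - 24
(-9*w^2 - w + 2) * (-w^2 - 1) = 9*w^4 + w^3 + 7*w^2 + w - 2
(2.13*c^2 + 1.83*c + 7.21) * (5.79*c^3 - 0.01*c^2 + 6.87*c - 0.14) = 12.3327*c^5 + 10.5744*c^4 + 56.3607*c^3 + 12.2018*c^2 + 49.2765*c - 1.0094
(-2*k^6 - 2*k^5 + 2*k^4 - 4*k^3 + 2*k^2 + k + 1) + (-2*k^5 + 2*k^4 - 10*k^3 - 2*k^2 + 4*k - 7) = -2*k^6 - 4*k^5 + 4*k^4 - 14*k^3 + 5*k - 6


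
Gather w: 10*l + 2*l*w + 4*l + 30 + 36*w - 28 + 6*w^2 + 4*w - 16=14*l + 6*w^2 + w*(2*l + 40) - 14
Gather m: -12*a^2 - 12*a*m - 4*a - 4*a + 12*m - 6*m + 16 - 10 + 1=-12*a^2 - 8*a + m*(6 - 12*a) + 7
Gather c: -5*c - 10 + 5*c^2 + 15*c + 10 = 5*c^2 + 10*c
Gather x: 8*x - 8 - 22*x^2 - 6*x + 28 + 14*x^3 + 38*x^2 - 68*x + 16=14*x^3 + 16*x^2 - 66*x + 36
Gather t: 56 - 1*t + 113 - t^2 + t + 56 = 225 - t^2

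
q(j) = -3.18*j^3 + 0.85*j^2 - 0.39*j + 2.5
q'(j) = -9.54*j^2 + 1.7*j - 0.39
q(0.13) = 2.46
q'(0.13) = -0.33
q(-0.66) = 4.04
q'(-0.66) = -5.67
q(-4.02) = 224.39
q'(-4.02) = -161.39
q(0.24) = 2.41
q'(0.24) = -0.53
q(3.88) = -171.96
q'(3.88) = -137.41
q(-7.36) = 1319.24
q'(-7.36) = -529.68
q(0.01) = 2.50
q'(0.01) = -0.37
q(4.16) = -213.34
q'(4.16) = -158.41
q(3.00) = -76.88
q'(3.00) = -81.15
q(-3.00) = 97.18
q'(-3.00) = -91.35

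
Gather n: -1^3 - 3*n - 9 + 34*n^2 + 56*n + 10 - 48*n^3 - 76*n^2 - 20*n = -48*n^3 - 42*n^2 + 33*n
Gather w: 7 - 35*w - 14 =-35*w - 7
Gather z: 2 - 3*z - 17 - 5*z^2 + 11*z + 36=-5*z^2 + 8*z + 21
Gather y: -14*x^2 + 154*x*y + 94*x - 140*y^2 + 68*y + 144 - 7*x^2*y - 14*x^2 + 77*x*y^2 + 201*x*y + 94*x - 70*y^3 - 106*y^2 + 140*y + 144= -28*x^2 + 188*x - 70*y^3 + y^2*(77*x - 246) + y*(-7*x^2 + 355*x + 208) + 288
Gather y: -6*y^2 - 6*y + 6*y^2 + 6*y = 0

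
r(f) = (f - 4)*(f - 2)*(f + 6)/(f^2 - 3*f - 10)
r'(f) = (3 - 2*f)*(f - 4)*(f - 2)*(f + 6)/(f^2 - 3*f - 10)^2 + (f - 4)*(f - 2)/(f^2 - 3*f - 10) + (f - 4)*(f + 6)/(f^2 - 3*f - 10) + (f - 2)*(f + 6)/(f^2 - 3*f - 10) = (f^4 - 6*f^3 - 2*f^2 - 96*f + 424)/(f^4 - 6*f^3 - 11*f^2 + 60*f + 100)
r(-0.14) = -5.43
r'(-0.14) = 4.79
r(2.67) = 0.71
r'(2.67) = 0.76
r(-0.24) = -5.93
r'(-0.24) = 5.26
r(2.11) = 0.14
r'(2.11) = 1.25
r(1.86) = -0.19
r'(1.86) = 1.44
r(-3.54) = 7.81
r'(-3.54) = 6.72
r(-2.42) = 32.60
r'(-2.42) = 78.66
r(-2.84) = 15.89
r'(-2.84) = 20.36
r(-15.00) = -11.18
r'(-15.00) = 1.07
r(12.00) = 14.69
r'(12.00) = 0.97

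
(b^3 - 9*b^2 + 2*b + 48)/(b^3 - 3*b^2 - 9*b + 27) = (b^2 - 6*b - 16)/(b^2 - 9)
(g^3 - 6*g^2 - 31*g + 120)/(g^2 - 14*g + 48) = (g^2 + 2*g - 15)/(g - 6)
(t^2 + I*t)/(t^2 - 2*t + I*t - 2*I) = t/(t - 2)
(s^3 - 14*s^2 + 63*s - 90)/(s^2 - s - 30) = (s^2 - 8*s + 15)/(s + 5)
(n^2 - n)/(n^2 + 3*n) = (n - 1)/(n + 3)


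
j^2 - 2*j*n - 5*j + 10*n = (j - 5)*(j - 2*n)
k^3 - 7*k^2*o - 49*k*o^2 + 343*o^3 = (k - 7*o)^2*(k + 7*o)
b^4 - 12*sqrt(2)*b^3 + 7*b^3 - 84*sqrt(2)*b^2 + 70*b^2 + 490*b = b*(b + 7)*(b - 7*sqrt(2))*(b - 5*sqrt(2))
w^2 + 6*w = w*(w + 6)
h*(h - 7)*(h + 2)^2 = h^4 - 3*h^3 - 24*h^2 - 28*h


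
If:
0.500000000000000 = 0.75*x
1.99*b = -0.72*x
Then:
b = -0.24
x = 0.67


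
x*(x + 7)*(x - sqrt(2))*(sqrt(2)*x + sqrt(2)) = sqrt(2)*x^4 - 2*x^3 + 8*sqrt(2)*x^3 - 16*x^2 + 7*sqrt(2)*x^2 - 14*x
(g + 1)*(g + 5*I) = g^2 + g + 5*I*g + 5*I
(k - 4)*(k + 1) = k^2 - 3*k - 4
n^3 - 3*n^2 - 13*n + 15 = (n - 5)*(n - 1)*(n + 3)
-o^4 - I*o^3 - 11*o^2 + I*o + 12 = (o - 3*I)*(o + 4*I)*(I*o - I)*(I*o + I)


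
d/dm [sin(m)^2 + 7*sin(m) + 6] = (2*sin(m) + 7)*cos(m)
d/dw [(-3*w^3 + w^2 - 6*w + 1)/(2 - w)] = (6*w^3 - 19*w^2 + 4*w - 11)/(w^2 - 4*w + 4)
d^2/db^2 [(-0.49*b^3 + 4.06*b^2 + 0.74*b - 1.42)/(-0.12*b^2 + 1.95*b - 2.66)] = (2.22044604925031e-16*b^4 + 1.492242*b^3 - 7.35138000000001*b^2 + 20.225832*b - 55.23806)/(0.001728*b^6 - 0.08424*b^5 + 1.483812*b^4 - 11.149515*b^3 + 32.891166*b^2 - 41.39226*b + 18.821096)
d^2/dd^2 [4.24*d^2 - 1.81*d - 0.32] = 8.48000000000000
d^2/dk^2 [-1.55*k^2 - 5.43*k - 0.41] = -3.10000000000000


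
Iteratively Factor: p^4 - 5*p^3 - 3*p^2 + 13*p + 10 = (p + 1)*(p^3 - 6*p^2 + 3*p + 10) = (p - 2)*(p + 1)*(p^2 - 4*p - 5) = (p - 2)*(p + 1)^2*(p - 5)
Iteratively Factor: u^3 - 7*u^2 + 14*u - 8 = (u - 2)*(u^2 - 5*u + 4) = (u - 4)*(u - 2)*(u - 1)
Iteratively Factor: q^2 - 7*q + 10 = (q - 5)*(q - 2)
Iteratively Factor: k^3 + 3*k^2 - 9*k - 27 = (k + 3)*(k^2 - 9) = (k + 3)^2*(k - 3)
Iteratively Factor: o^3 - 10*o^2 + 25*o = (o)*(o^2 - 10*o + 25) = o*(o - 5)*(o - 5)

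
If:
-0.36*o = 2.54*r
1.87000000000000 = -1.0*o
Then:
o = -1.87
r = 0.27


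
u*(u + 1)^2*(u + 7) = u^4 + 9*u^3 + 15*u^2 + 7*u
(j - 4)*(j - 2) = j^2 - 6*j + 8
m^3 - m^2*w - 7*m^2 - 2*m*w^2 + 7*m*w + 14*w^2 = (m - 7)*(m - 2*w)*(m + w)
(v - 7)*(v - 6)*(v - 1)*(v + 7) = v^4 - 7*v^3 - 43*v^2 + 343*v - 294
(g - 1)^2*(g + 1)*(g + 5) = g^4 + 4*g^3 - 6*g^2 - 4*g + 5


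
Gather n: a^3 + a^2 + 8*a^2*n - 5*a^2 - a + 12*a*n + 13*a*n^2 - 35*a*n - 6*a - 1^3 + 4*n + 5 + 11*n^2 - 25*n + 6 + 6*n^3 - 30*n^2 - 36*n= a^3 - 4*a^2 - 7*a + 6*n^3 + n^2*(13*a - 19) + n*(8*a^2 - 23*a - 57) + 10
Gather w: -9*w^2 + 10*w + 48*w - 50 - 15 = -9*w^2 + 58*w - 65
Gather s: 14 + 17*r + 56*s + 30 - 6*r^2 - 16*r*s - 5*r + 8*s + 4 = -6*r^2 + 12*r + s*(64 - 16*r) + 48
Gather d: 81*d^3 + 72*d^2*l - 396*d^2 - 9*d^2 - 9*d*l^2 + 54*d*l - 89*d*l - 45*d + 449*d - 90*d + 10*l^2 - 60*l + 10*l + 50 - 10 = 81*d^3 + d^2*(72*l - 405) + d*(-9*l^2 - 35*l + 314) + 10*l^2 - 50*l + 40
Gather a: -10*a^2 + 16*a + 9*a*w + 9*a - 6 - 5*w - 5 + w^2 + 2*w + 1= -10*a^2 + a*(9*w + 25) + w^2 - 3*w - 10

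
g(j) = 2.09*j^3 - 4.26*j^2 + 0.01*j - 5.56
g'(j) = 6.27*j^2 - 8.52*j + 0.01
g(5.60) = 227.94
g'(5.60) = 148.93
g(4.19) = 73.43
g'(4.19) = 74.39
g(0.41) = -6.13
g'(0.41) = -2.43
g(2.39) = -1.34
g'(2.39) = 15.46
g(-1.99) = -38.92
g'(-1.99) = 41.79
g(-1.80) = -31.57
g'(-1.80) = 35.66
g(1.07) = -7.87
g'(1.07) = -1.93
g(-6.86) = -880.81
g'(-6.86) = 353.52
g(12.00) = 2992.64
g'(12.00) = 800.65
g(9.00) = 1173.08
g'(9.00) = 431.20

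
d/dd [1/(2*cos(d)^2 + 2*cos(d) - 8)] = (2*cos(d) + 1)*sin(d)/(2*(cos(d)^2 + cos(d) - 4)^2)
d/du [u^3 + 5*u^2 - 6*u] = 3*u^2 + 10*u - 6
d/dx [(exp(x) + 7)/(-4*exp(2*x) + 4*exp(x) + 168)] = ((exp(x) + 7)*(2*exp(x) - 1) - exp(2*x) + exp(x) + 42)*exp(x)/(4*(-exp(2*x) + exp(x) + 42)^2)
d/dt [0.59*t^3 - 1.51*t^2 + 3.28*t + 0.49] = 1.77*t^2 - 3.02*t + 3.28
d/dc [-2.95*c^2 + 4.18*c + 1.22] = 4.18 - 5.9*c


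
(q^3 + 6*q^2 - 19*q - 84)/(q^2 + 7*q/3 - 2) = 3*(q^2 + 3*q - 28)/(3*q - 2)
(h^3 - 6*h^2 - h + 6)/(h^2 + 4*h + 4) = (h^3 - 6*h^2 - h + 6)/(h^2 + 4*h + 4)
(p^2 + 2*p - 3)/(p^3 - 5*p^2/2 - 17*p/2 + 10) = 2*(p + 3)/(2*p^2 - 3*p - 20)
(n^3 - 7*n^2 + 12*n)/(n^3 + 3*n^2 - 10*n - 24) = n*(n - 4)/(n^2 + 6*n + 8)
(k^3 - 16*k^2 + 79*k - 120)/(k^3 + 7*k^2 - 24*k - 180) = (k^2 - 11*k + 24)/(k^2 + 12*k + 36)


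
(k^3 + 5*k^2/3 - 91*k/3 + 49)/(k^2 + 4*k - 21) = k - 7/3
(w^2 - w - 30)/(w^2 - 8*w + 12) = (w + 5)/(w - 2)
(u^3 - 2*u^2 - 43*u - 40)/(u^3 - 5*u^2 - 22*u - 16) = (u + 5)/(u + 2)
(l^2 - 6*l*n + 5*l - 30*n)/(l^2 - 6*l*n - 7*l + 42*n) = (l + 5)/(l - 7)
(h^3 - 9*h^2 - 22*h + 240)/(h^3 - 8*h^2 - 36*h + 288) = (h + 5)/(h + 6)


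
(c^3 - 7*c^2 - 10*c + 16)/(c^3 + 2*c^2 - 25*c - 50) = (c^2 - 9*c + 8)/(c^2 - 25)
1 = 1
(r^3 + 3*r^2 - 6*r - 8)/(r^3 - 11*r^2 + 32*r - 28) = (r^2 + 5*r + 4)/(r^2 - 9*r + 14)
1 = 1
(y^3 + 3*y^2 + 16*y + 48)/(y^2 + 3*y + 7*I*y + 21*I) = (y^2 + 16)/(y + 7*I)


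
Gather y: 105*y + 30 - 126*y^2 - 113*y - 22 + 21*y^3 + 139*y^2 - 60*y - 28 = 21*y^3 + 13*y^2 - 68*y - 20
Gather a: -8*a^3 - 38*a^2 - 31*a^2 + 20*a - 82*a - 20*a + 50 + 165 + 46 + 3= -8*a^3 - 69*a^2 - 82*a + 264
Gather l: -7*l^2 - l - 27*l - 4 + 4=-7*l^2 - 28*l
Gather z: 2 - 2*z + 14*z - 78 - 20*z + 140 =64 - 8*z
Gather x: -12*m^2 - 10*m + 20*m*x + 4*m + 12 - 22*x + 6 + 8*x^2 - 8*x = -12*m^2 - 6*m + 8*x^2 + x*(20*m - 30) + 18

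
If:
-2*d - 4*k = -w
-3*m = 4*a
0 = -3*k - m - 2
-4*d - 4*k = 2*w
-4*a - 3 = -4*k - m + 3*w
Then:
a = -3/4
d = 3/2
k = -1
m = 1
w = -1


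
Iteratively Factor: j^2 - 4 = (j - 2)*(j + 2)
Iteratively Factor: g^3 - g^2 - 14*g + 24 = (g - 3)*(g^2 + 2*g - 8) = (g - 3)*(g + 4)*(g - 2)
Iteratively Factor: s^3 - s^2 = (s)*(s^2 - s) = s*(s - 1)*(s)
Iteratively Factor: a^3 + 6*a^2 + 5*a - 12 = (a - 1)*(a^2 + 7*a + 12) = (a - 1)*(a + 3)*(a + 4)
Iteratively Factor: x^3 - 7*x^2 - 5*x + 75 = (x - 5)*(x^2 - 2*x - 15) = (x - 5)*(x + 3)*(x - 5)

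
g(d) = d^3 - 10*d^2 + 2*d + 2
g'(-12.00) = 674.00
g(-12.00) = -3190.00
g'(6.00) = -10.00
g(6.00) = -130.00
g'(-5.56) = 205.94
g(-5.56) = -490.14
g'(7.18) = 13.06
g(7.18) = -129.02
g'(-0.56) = 14.14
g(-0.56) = -2.43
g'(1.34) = -19.41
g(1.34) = -10.87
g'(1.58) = -22.11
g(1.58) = -15.86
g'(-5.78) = 217.83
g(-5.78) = -536.74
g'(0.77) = -11.62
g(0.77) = -1.93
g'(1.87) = -24.91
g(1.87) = -22.69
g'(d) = 3*d^2 - 20*d + 2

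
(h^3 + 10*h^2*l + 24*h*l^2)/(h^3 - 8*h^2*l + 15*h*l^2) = (h^2 + 10*h*l + 24*l^2)/(h^2 - 8*h*l + 15*l^2)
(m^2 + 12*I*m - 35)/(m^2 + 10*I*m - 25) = (m + 7*I)/(m + 5*I)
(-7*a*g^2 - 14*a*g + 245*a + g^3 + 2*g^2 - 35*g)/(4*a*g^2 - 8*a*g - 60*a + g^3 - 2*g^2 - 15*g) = (-7*a*g - 49*a + g^2 + 7*g)/(4*a*g + 12*a + g^2 + 3*g)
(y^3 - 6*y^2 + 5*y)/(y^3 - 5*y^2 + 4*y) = (y - 5)/(y - 4)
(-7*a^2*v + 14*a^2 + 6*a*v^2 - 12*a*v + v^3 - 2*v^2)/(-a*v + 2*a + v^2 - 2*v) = 7*a + v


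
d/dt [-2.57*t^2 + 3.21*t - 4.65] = 3.21 - 5.14*t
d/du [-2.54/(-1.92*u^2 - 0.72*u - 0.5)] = (-9.7536*u - 1.8288)/(1.92*u^2 + 0.72*u + 0.5)^2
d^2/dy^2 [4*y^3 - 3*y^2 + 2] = 24*y - 6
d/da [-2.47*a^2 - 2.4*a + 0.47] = -4.94*a - 2.4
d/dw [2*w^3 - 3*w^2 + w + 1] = 6*w^2 - 6*w + 1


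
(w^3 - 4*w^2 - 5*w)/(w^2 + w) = w - 5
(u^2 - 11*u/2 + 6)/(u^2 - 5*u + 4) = (u - 3/2)/(u - 1)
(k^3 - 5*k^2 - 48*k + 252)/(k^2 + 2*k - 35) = (k^2 - 12*k + 36)/(k - 5)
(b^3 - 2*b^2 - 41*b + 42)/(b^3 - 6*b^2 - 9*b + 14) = (b + 6)/(b + 2)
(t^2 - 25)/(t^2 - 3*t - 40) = (t - 5)/(t - 8)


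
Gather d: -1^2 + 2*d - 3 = 2*d - 4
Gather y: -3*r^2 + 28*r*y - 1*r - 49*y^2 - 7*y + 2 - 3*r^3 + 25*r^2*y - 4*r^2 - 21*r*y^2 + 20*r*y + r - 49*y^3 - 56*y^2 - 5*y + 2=-3*r^3 - 7*r^2 - 49*y^3 + y^2*(-21*r - 105) + y*(25*r^2 + 48*r - 12) + 4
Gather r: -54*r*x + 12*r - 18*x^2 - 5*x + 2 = r*(12 - 54*x) - 18*x^2 - 5*x + 2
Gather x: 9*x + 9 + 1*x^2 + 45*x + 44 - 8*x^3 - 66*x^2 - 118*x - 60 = -8*x^3 - 65*x^2 - 64*x - 7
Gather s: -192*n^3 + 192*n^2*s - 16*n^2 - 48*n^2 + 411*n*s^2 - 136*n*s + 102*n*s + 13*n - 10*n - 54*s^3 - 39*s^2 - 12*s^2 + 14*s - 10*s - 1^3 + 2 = -192*n^3 - 64*n^2 + 3*n - 54*s^3 + s^2*(411*n - 51) + s*(192*n^2 - 34*n + 4) + 1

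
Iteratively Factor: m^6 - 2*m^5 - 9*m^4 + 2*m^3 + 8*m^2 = (m - 1)*(m^5 - m^4 - 10*m^3 - 8*m^2) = (m - 1)*(m + 2)*(m^4 - 3*m^3 - 4*m^2) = (m - 4)*(m - 1)*(m + 2)*(m^3 + m^2) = m*(m - 4)*(m - 1)*(m + 2)*(m^2 + m) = m^2*(m - 4)*(m - 1)*(m + 2)*(m + 1)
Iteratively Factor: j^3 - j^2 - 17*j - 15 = (j + 1)*(j^2 - 2*j - 15) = (j + 1)*(j + 3)*(j - 5)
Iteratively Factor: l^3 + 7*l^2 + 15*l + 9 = (l + 3)*(l^2 + 4*l + 3) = (l + 3)^2*(l + 1)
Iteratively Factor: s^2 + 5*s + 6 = (s + 2)*(s + 3)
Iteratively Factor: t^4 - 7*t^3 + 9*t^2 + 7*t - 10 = (t - 2)*(t^3 - 5*t^2 - t + 5) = (t - 2)*(t - 1)*(t^2 - 4*t - 5) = (t - 2)*(t - 1)*(t + 1)*(t - 5)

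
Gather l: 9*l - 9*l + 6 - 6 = 0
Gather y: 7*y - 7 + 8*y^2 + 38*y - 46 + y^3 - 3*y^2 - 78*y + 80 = y^3 + 5*y^2 - 33*y + 27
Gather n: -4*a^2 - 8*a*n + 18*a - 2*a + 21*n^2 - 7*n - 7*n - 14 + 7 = -4*a^2 + 16*a + 21*n^2 + n*(-8*a - 14) - 7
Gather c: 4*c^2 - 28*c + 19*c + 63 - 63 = 4*c^2 - 9*c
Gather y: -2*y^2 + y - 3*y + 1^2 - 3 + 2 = -2*y^2 - 2*y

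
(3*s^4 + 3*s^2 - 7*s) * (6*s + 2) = 18*s^5 + 6*s^4 + 18*s^3 - 36*s^2 - 14*s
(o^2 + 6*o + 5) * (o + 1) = o^3 + 7*o^2 + 11*o + 5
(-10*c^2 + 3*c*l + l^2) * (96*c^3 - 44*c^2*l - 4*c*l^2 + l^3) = -960*c^5 + 728*c^4*l + 4*c^3*l^2 - 66*c^2*l^3 - c*l^4 + l^5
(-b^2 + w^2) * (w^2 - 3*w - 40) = -b^2*w^2 + 3*b^2*w + 40*b^2 + w^4 - 3*w^3 - 40*w^2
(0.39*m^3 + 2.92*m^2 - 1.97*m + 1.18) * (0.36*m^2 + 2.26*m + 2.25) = 0.1404*m^5 + 1.9326*m^4 + 6.7675*m^3 + 2.5426*m^2 - 1.7657*m + 2.655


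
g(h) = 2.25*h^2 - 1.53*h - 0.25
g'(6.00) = 25.47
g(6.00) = 71.57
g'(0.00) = -1.53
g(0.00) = -0.25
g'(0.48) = 0.63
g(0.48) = -0.47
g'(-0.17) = -2.30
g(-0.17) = 0.08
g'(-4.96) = -23.85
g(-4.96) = 62.69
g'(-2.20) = -11.43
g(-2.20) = 14.01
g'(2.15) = 8.14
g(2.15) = 6.86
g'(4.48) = 18.63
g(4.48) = 38.05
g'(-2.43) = -12.46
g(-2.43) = 16.75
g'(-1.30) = -7.38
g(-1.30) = 5.54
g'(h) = 4.5*h - 1.53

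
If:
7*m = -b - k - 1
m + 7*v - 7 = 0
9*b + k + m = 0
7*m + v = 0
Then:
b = 1/64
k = 1/192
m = -7/48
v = 49/48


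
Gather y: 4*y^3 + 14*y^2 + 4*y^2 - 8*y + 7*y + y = 4*y^3 + 18*y^2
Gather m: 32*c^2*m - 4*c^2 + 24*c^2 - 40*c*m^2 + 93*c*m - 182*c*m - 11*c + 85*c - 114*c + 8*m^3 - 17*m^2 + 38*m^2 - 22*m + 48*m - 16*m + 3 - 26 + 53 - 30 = 20*c^2 - 40*c + 8*m^3 + m^2*(21 - 40*c) + m*(32*c^2 - 89*c + 10)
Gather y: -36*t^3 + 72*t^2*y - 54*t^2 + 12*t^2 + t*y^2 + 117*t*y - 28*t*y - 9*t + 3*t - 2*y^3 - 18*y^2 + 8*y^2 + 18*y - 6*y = -36*t^3 - 42*t^2 - 6*t - 2*y^3 + y^2*(t - 10) + y*(72*t^2 + 89*t + 12)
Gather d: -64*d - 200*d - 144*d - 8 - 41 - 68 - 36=-408*d - 153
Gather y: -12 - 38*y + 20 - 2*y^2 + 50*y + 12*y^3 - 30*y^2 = 12*y^3 - 32*y^2 + 12*y + 8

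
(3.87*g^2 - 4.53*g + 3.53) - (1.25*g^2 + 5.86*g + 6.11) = 2.62*g^2 - 10.39*g - 2.58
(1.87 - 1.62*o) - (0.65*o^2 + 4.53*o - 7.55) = -0.65*o^2 - 6.15*o + 9.42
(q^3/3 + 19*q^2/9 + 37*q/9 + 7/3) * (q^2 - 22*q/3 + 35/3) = q^5/3 - q^4/3 - 202*q^3/27 - 86*q^2/27 + 833*q/27 + 245/9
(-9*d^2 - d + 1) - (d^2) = -10*d^2 - d + 1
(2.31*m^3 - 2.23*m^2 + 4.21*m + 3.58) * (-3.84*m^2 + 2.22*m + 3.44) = -8.8704*m^5 + 13.6914*m^4 - 13.1706*m^3 - 12.0722*m^2 + 22.43*m + 12.3152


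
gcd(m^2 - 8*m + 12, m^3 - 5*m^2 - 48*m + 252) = m - 6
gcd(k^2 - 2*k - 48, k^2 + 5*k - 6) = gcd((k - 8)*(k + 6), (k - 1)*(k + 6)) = k + 6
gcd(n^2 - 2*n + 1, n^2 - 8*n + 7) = n - 1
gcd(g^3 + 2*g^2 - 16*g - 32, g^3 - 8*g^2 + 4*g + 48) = g^2 - 2*g - 8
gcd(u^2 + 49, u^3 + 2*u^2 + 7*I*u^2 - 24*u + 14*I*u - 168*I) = u + 7*I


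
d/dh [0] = 0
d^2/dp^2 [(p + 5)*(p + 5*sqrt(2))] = 2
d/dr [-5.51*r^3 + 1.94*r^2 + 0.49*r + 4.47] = -16.53*r^2 + 3.88*r + 0.49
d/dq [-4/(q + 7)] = 4/(q + 7)^2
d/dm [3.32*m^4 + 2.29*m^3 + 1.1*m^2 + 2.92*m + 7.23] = 13.28*m^3 + 6.87*m^2 + 2.2*m + 2.92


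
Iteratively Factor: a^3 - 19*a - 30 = (a + 2)*(a^2 - 2*a - 15) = (a - 5)*(a + 2)*(a + 3)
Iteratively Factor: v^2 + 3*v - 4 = (v - 1)*(v + 4)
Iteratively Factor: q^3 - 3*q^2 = (q)*(q^2 - 3*q) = q^2*(q - 3)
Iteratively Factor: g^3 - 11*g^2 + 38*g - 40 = (g - 2)*(g^2 - 9*g + 20) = (g - 4)*(g - 2)*(g - 5)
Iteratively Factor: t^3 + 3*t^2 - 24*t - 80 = (t - 5)*(t^2 + 8*t + 16) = (t - 5)*(t + 4)*(t + 4)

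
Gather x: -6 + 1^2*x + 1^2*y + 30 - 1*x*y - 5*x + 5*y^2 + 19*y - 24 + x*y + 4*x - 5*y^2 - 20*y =0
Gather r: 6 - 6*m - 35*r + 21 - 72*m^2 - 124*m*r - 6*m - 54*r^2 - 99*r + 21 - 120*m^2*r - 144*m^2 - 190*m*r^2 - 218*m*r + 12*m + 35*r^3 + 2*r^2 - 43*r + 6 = -216*m^2 + 35*r^3 + r^2*(-190*m - 52) + r*(-120*m^2 - 342*m - 177) + 54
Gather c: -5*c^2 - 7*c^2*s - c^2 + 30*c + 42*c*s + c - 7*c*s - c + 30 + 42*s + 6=c^2*(-7*s - 6) + c*(35*s + 30) + 42*s + 36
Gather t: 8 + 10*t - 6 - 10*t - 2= 0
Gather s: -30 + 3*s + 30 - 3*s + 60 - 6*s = 60 - 6*s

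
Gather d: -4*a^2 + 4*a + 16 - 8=-4*a^2 + 4*a + 8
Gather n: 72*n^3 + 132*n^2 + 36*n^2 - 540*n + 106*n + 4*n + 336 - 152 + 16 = 72*n^3 + 168*n^2 - 430*n + 200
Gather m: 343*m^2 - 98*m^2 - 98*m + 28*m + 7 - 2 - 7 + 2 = 245*m^2 - 70*m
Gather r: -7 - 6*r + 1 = -6*r - 6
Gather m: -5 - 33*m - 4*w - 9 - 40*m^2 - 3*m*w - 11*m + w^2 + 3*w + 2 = -40*m^2 + m*(-3*w - 44) + w^2 - w - 12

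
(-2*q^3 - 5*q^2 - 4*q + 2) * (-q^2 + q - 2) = 2*q^5 + 3*q^4 + 3*q^3 + 4*q^2 + 10*q - 4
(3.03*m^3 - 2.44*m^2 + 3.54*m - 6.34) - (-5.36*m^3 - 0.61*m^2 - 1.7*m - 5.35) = 8.39*m^3 - 1.83*m^2 + 5.24*m - 0.99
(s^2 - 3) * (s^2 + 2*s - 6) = s^4 + 2*s^3 - 9*s^2 - 6*s + 18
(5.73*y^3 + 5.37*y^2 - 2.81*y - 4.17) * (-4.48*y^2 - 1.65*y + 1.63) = -25.6704*y^5 - 33.5121*y^4 + 13.0682*y^3 + 32.0712*y^2 + 2.3002*y - 6.7971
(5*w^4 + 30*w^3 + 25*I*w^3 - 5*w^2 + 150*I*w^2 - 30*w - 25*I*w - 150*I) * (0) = 0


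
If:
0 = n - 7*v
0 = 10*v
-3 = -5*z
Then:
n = 0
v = 0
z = 3/5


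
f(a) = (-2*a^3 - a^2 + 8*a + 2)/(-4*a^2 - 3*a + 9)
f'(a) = (8*a + 3)*(-2*a^3 - a^2 + 8*a + 2)/(-4*a^2 - 3*a + 9)^2 + (-6*a^2 - 2*a + 8)/(-4*a^2 - 3*a + 9) = (8*a^4 + 12*a^3 - 19*a^2 - 2*a + 78)/(16*a^4 + 24*a^3 - 63*a^2 - 54*a + 81)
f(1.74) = -0.28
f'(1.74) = 2.21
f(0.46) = 0.78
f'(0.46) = 1.63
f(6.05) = 2.76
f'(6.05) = 0.53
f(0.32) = 0.58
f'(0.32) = 1.30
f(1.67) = -0.45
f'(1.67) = 2.72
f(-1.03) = -0.65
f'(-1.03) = 0.91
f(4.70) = 2.03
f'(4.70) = 0.55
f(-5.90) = -2.94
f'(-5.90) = 0.53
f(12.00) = 5.81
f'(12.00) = 0.51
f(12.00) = 5.81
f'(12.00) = 0.51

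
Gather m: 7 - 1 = 6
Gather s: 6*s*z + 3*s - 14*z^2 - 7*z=s*(6*z + 3) - 14*z^2 - 7*z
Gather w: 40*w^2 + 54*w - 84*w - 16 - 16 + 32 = 40*w^2 - 30*w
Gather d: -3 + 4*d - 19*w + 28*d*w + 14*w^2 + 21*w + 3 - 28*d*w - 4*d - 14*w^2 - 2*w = 0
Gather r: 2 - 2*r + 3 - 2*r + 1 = 6 - 4*r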